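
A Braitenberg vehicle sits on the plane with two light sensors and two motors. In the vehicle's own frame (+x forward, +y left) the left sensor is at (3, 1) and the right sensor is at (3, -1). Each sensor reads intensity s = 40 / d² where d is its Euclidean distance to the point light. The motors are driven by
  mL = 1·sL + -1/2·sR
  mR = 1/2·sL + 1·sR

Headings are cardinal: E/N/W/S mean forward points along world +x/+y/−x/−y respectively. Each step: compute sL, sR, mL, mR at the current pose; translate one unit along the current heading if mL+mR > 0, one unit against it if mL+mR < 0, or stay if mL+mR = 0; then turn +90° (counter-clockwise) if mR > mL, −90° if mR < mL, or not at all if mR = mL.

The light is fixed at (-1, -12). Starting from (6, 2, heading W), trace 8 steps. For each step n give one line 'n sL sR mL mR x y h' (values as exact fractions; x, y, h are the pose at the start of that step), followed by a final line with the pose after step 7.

0 8/37 40/241 1188/8917 2444/8917 6 2 W
1 4/17 20/73 122/1241 486/1241 5 2 S
2 40/277 8/45 692/12465 3116/12465 5 1 E
3 10/73 1/8 87/1168 113/584 6 1 N
4 8/37 40/241 1188/8917 2444/8917 6 2 W
5 4/17 20/73 122/1241 486/1241 5 2 S
6 40/277 8/45 692/12465 3116/12465 5 1 E
7 10/73 1/8 87/1168 113/584 6 1 N
final 6 2 W

n=0: pose=(6,2,W); sL=8/37, sR=40/241; mL=1188/8917, mR=2444/8917; mL+mR=3632/8917 → advance +1; mR−mL=1256/8917 → turn +1·90°
n=1: pose=(5,2,S); sL=4/17, sR=20/73; mL=122/1241, mR=486/1241; mL+mR=608/1241 → advance +1; mR−mL=364/1241 → turn +1·90°
n=2: pose=(5,1,E); sL=40/277, sR=8/45; mL=692/12465, mR=3116/12465; mL+mR=3808/12465 → advance +1; mR−mL=808/4155 → turn +1·90°
n=3: pose=(6,1,N); sL=10/73, sR=1/8; mL=87/1168, mR=113/584; mL+mR=313/1168 → advance +1; mR−mL=139/1168 → turn +1·90°
n=4: pose=(6,2,W); sL=8/37, sR=40/241; mL=1188/8917, mR=2444/8917; mL+mR=3632/8917 → advance +1; mR−mL=1256/8917 → turn +1·90°
n=5: pose=(5,2,S); sL=4/17, sR=20/73; mL=122/1241, mR=486/1241; mL+mR=608/1241 → advance +1; mR−mL=364/1241 → turn +1·90°
n=6: pose=(5,1,E); sL=40/277, sR=8/45; mL=692/12465, mR=3116/12465; mL+mR=3808/12465 → advance +1; mR−mL=808/4155 → turn +1·90°
n=7: pose=(6,1,N); sL=10/73, sR=1/8; mL=87/1168, mR=113/584; mL+mR=313/1168 → advance +1; mR−mL=139/1168 → turn +1·90°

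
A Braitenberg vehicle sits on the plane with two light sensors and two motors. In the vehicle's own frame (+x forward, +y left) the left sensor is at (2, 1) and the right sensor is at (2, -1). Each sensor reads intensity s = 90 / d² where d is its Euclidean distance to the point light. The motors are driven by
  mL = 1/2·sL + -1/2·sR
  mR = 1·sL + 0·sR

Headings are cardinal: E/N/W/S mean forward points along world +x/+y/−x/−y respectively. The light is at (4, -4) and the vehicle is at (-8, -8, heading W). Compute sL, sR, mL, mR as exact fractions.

90/221 18/41 -144/9061 90/221

left sensor world pos  = (-10, -9); dL² = 221
right sensor world pos = (-10, -7); dR² = 205
sL = 90/221 = 90/221
sR = 90/205 = 18/41
mL = 1/2·sL + -1/2·sR = -144/9061
mR = 1·sL + 0·sR = 90/221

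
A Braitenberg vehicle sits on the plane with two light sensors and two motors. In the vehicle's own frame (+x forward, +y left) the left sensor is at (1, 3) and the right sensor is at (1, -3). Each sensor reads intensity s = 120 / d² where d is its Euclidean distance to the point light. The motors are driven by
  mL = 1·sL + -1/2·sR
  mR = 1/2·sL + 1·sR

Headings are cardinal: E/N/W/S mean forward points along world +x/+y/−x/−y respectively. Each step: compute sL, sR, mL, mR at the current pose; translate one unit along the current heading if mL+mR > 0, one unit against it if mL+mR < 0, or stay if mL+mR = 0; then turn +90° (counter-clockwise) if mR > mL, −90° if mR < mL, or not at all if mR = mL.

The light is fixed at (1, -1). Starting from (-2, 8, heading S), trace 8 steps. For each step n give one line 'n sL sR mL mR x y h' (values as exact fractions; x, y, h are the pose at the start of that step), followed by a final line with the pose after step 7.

n=0: pose=(-2,8,S); sL=15/8, sR=6/5; mL=51/40, mR=171/80; mL+mR=273/80 → advance +1; mR−mL=69/80 → turn +1·90°
n=1: pose=(-2,7,E); sL=24/25, sR=120/29; mL=-804/725, mR=3348/725; mL+mR=2544/725 → advance +1; mR−mL=4152/725 → turn +1·90°
n=2: pose=(-1,7,N); sL=60/53, sR=60/41; mL=870/2173, mR=4410/2173; mL+mR=5280/2173 → advance +1; mR−mL=3540/2173 → turn +1·90°
n=3: pose=(-1,8,W); sL=8/3, sR=40/51; mL=116/51, mR=36/17; mL+mR=224/51 → advance +1; mR−mL=-8/51 → turn -1·90°
n=4: pose=(-2,8,N); sL=15/17, sR=6/5; mL=24/85, mR=279/170; mL+mR=327/170 → advance +1; mR−mL=231/170 → turn +1·90°
n=5: pose=(-2,9,W); sL=24/13, sR=24/37; mL=732/481, mR=756/481; mL+mR=1488/481 → advance +1; mR−mL=24/481 → turn +1·90°
n=6: pose=(-3,9,S); sL=60/41, sR=12/13; mL=534/533, mR=882/533; mL+mR=1416/533 → advance +1; mR−mL=348/533 → turn +1·90°
n=7: pose=(-3,8,E); sL=40/51, sR=8/3; mL=-28/51, mR=52/17; mL+mR=128/51 → advance +1; mR−mL=184/51 → turn +1·90°

0 15/8 6/5 51/40 171/80 -2 8 S
1 24/25 120/29 -804/725 3348/725 -2 7 E
2 60/53 60/41 870/2173 4410/2173 -1 7 N
3 8/3 40/51 116/51 36/17 -1 8 W
4 15/17 6/5 24/85 279/170 -2 8 N
5 24/13 24/37 732/481 756/481 -2 9 W
6 60/41 12/13 534/533 882/533 -3 9 S
7 40/51 8/3 -28/51 52/17 -3 8 E
final -2 8 N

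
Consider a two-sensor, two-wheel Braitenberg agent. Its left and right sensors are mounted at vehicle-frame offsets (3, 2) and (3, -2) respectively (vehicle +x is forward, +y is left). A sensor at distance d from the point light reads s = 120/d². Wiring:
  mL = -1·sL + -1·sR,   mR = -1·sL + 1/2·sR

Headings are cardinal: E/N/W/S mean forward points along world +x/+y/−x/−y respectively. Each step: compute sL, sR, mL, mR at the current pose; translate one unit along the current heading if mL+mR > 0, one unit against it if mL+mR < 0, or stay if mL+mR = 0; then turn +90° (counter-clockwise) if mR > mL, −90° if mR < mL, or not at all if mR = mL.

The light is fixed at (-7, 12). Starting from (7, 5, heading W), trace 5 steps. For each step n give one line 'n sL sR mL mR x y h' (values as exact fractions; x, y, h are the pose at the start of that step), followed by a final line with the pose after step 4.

n=0: pose=(7,5,W); sL=60/101, sR=60/73; mL=-10440/7373, mR=-1350/7373; mL+mR=-11790/7373 → advance -1; mR−mL=90/73 → turn +1·90°
n=1: pose=(8,5,S); sL=120/389, sR=120/269; mL=-78960/104641, mR=-8940/104641; mL+mR=-87900/104641 → advance -1; mR−mL=180/269 → turn +1·90°
n=2: pose=(8,6,E); sL=6/17, sR=30/97; mL=-1092/1649, mR=-327/1649; mL+mR=-1419/1649 → advance -1; mR−mL=45/97 → turn +1·90°
n=3: pose=(7,6,N); sL=40/51, sR=24/53; mL=-3344/2703, mR=-1508/2703; mL+mR=-4852/2703 → advance -1; mR−mL=36/53 → turn +1·90°
n=4: pose=(7,5,W); sL=60/101, sR=60/73; mL=-10440/7373, mR=-1350/7373; mL+mR=-11790/7373 → advance -1; mR−mL=90/73 → turn +1·90°

0 60/101 60/73 -10440/7373 -1350/7373 7 5 W
1 120/389 120/269 -78960/104641 -8940/104641 8 5 S
2 6/17 30/97 -1092/1649 -327/1649 8 6 E
3 40/51 24/53 -3344/2703 -1508/2703 7 6 N
4 60/101 60/73 -10440/7373 -1350/7373 7 5 W
final 8 5 S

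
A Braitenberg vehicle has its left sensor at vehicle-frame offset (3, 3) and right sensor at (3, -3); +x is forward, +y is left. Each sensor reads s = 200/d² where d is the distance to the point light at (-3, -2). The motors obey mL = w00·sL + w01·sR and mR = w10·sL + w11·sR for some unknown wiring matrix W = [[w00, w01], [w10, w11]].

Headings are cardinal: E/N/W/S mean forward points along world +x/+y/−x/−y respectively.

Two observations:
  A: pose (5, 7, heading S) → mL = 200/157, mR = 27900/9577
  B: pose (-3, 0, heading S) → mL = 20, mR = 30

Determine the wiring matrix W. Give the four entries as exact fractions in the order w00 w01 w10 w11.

obs A: pose=(5,7,S) → sL=200/157, sR=200/61, mL=200/157, mR=27900/9577
obs B: pose=(-3,0,S) → sL=20, sR=20, mL=20, mR=30
sensor matrix S = [[200/157, 200/61], [20, 20]]; det S = -384000/9577
solve [mL_A; mL_B] = S·[w00; w01] and [mR_A; mR_B] = S·[w10; w11]:
  w00 = 1, w01 = 0, w10 = 1, w11 = 1/2

1 0 1 1/2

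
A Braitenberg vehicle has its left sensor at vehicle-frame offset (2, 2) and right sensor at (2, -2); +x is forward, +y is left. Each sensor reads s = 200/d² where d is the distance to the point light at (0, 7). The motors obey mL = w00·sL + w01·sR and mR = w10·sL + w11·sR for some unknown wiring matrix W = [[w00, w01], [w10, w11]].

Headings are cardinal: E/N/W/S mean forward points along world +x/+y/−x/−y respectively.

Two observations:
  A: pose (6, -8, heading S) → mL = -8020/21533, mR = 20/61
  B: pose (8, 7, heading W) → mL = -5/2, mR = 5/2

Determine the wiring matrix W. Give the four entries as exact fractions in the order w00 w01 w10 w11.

obs A: pose=(6,-8,S) → sL=200/353, sR=40/61, mL=-8020/21533, mR=20/61
obs B: pose=(8,7,W) → sL=5, sR=5, mL=-5/2, mR=5/2
sensor matrix S = [[200/353, 40/61], [5, 5]]; det S = -9600/21533
solve [mL_A; mL_B] = S·[w00; w01] and [mR_A; mR_B] = S·[w10; w11]:
  w00 = 1/2, w01 = -1, w10 = 0, w11 = 1/2

1/2 -1 0 1/2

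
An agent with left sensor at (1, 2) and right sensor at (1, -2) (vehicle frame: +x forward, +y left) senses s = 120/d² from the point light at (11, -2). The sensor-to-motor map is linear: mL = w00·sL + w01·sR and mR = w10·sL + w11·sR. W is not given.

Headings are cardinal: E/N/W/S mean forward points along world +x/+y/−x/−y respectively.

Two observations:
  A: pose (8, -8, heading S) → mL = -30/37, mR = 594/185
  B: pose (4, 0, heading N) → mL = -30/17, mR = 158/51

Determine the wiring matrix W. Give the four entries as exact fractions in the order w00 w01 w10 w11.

obs A: pose=(8,-8,S) → sL=12/5, sR=60/37, mL=-30/37, mR=594/185
obs B: pose=(4,0,N) → sL=4/3, sR=60/17, mL=-30/17, mR=158/51
sensor matrix S = [[12/5, 60/37], [4/3, 60/17]]; det S = 3968/629
solve [mL_A; mL_B] = S·[w00; w01] and [mR_A; mR_B] = S·[w10; w11]:
  w00 = 0, w01 = -1/2, w10 = 1, w11 = 1/2

0 -1/2 1 1/2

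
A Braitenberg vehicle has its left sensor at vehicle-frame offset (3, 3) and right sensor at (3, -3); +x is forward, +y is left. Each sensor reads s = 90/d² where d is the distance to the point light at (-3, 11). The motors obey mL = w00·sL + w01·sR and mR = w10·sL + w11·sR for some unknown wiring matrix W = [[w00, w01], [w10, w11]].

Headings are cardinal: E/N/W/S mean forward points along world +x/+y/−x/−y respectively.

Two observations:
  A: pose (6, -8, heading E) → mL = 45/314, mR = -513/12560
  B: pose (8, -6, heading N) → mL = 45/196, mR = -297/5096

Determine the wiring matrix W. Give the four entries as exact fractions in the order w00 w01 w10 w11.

obs A: pose=(6,-8,E) → sL=9/40, sR=45/314, mL=45/314, mR=-513/12560
obs B: pose=(8,-6,N) → sL=9/26, sR=45/196, mL=45/196, mR=-297/5096
sensor matrix S = [[9/40, 45/314], [9/26, 45/196]]; det S = 6561/3200288
solve [mL_A; mL_B] = S·[w00; w01] and [mR_A; mR_B] = S·[w10; w11]:
  w00 = 0, w01 = 1, w10 = -1/2, w11 = 1/2

0 1 -1/2 1/2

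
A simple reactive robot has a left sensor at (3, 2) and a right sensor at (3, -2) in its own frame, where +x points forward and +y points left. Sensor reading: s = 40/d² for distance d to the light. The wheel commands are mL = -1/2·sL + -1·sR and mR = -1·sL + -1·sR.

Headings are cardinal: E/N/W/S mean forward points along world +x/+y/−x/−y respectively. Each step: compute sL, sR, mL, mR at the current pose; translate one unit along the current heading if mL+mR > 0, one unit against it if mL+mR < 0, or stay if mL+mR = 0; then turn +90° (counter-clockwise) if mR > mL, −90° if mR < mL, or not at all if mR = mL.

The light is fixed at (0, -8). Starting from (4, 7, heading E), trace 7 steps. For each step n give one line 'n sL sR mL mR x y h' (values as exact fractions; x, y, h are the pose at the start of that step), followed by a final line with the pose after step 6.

n=0: pose=(4,7,E); sL=20/169, sR=20/109; mL=-4470/18421, mR=-5560/18421; mL+mR=-10030/18421 → advance -1; mR−mL=-10/169 → turn -1·90°
n=1: pose=(3,7,S); sL=40/169, sR=8/29; mL=-1932/4901, mR=-2512/4901; mL+mR=-4444/4901 → advance -1; mR−mL=-20/169 → turn -1·90°
n=2: pose=(3,8,W); sL=10/49, sR=10/81; mL=-895/3969, mR=-1300/3969; mL+mR=-2195/3969 → advance -1; mR−mL=-5/49 → turn -1·90°
n=3: pose=(4,8,N); sL=8/73, sR=40/397; mL=-4508/28981, mR=-6096/28981; mL+mR=-10604/28981 → advance -1; mR−mL=-4/73 → turn -1·90°
n=4: pose=(4,7,E); sL=20/169, sR=20/109; mL=-4470/18421, mR=-5560/18421; mL+mR=-10030/18421 → advance -1; mR−mL=-10/169 → turn -1·90°
n=5: pose=(3,7,S); sL=40/169, sR=8/29; mL=-1932/4901, mR=-2512/4901; mL+mR=-4444/4901 → advance -1; mR−mL=-20/169 → turn -1·90°
n=6: pose=(3,8,W); sL=10/49, sR=10/81; mL=-895/3969, mR=-1300/3969; mL+mR=-2195/3969 → advance -1; mR−mL=-5/49 → turn -1·90°

0 20/169 20/109 -4470/18421 -5560/18421 4 7 E
1 40/169 8/29 -1932/4901 -2512/4901 3 7 S
2 10/49 10/81 -895/3969 -1300/3969 3 8 W
3 8/73 40/397 -4508/28981 -6096/28981 4 8 N
4 20/169 20/109 -4470/18421 -5560/18421 4 7 E
5 40/169 8/29 -1932/4901 -2512/4901 3 7 S
6 10/49 10/81 -895/3969 -1300/3969 3 8 W
final 4 8 N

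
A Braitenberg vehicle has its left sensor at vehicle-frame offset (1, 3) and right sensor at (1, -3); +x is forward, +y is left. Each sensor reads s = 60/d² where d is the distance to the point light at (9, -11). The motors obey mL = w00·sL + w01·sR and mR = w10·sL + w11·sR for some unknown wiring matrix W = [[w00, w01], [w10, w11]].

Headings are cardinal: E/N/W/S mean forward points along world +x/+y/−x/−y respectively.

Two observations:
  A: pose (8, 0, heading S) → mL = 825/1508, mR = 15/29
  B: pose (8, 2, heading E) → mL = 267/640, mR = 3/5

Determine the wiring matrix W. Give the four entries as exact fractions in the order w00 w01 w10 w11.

1/2 1/2 0 1

obs A: pose=(8,0,S) → sL=15/26, sR=15/29, mL=825/1508, mR=15/29
obs B: pose=(8,2,E) → sL=15/64, sR=3/5, mL=267/640, mR=3/5
sensor matrix S = [[15/26, 15/29], [15/64, 3/5]]; det S = 5427/24128
solve [mL_A; mL_B] = S·[w00; w01] and [mR_A; mR_B] = S·[w10; w11]:
  w00 = 1/2, w01 = 1/2, w10 = 0, w11 = 1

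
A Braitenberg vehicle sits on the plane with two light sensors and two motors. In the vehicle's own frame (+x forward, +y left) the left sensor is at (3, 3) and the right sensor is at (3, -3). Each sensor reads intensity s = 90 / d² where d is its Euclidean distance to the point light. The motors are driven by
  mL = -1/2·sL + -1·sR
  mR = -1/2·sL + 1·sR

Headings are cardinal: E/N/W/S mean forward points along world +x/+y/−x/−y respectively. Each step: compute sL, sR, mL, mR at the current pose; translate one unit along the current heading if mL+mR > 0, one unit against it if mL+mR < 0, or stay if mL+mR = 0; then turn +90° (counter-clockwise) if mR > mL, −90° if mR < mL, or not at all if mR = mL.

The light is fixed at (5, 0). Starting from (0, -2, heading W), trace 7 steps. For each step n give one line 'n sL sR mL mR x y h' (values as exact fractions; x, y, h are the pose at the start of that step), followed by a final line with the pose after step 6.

0 90/89 18/13 -2187/1157 1017/1157 0 -2 W
1 45/13 45/37 -2835/962 -495/962 1 -2 S
2 18 90/17 -243/17 -63/17 1 -1 E
3 45/34 45/4 -405/34 180/17 0 -1 N
4 90/89 18/13 -2187/1157 1017/1157 0 -2 W
5 45/13 45/37 -2835/962 -495/962 1 -2 S
6 18 90/17 -243/17 -63/17 1 -1 E
final 0 -1 N

n=0: pose=(0,-2,W); sL=90/89, sR=18/13; mL=-2187/1157, mR=1017/1157; mL+mR=-90/89 → advance -1; mR−mL=36/13 → turn +1·90°
n=1: pose=(1,-2,S); sL=45/13, sR=45/37; mL=-2835/962, mR=-495/962; mL+mR=-45/13 → advance -1; mR−mL=90/37 → turn +1·90°
n=2: pose=(1,-1,E); sL=18, sR=90/17; mL=-243/17, mR=-63/17; mL+mR=-18 → advance -1; mR−mL=180/17 → turn +1·90°
n=3: pose=(0,-1,N); sL=45/34, sR=45/4; mL=-405/34, mR=180/17; mL+mR=-45/34 → advance -1; mR−mL=45/2 → turn +1·90°
n=4: pose=(0,-2,W); sL=90/89, sR=18/13; mL=-2187/1157, mR=1017/1157; mL+mR=-90/89 → advance -1; mR−mL=36/13 → turn +1·90°
n=5: pose=(1,-2,S); sL=45/13, sR=45/37; mL=-2835/962, mR=-495/962; mL+mR=-45/13 → advance -1; mR−mL=90/37 → turn +1·90°
n=6: pose=(1,-1,E); sL=18, sR=90/17; mL=-243/17, mR=-63/17; mL+mR=-18 → advance -1; mR−mL=180/17 → turn +1·90°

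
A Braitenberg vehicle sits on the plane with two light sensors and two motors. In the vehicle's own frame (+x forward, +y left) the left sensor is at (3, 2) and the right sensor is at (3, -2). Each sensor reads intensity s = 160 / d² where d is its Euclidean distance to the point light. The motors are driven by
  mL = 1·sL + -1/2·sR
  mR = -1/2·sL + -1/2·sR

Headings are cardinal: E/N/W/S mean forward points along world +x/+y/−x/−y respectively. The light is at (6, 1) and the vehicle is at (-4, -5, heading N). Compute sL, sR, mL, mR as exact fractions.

left sensor world pos  = (-6, -2); dL² = 153
right sensor world pos = (-2, -2); dR² = 73
sL = 160/153 = 160/153
sR = 160/73 = 160/73
mL = 1·sL + -1/2·sR = -560/11169
mR = -1/2·sL + -1/2·sR = -18080/11169

160/153 160/73 -560/11169 -18080/11169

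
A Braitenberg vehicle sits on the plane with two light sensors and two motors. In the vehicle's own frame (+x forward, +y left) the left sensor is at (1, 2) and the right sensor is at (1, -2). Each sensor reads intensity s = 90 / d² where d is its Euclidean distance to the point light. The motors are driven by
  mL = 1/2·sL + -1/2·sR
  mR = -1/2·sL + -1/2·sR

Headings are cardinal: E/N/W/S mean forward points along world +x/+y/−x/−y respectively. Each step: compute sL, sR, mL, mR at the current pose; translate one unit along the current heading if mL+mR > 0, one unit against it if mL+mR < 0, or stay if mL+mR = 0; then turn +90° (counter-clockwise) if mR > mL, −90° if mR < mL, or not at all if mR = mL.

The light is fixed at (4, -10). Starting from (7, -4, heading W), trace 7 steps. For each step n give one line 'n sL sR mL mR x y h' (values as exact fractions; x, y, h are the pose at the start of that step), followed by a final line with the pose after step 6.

n=0: pose=(7,-4,W); sL=9/2, sR=45/34; mL=27/17, mR=-99/34; mL+mR=-45/34 → advance -1; mR−mL=-9/2 → turn -1·90°
n=1: pose=(8,-4,N); sL=90/53, sR=18/17; mL=288/901, mR=-1242/901; mL+mR=-18/17 → advance -1; mR−mL=-90/53 → turn -1·90°
n=2: pose=(8,-5,E); sL=45/37, sR=45/17; mL=-450/629, mR=-1215/629; mL+mR=-45/17 → advance -1; mR−mL=-45/37 → turn -1·90°
n=3: pose=(7,-5,S); sL=90/41, sR=90/17; mL=-1080/697, mR=-2610/697; mL+mR=-90/17 → advance -1; mR−mL=-90/41 → turn -1·90°
n=4: pose=(7,-4,W); sL=9/2, sR=45/34; mL=27/17, mR=-99/34; mL+mR=-45/34 → advance -1; mR−mL=-9/2 → turn -1·90°
n=5: pose=(8,-4,N); sL=90/53, sR=18/17; mL=288/901, mR=-1242/901; mL+mR=-18/17 → advance -1; mR−mL=-90/53 → turn -1·90°
n=6: pose=(8,-5,E); sL=45/37, sR=45/17; mL=-450/629, mR=-1215/629; mL+mR=-45/17 → advance -1; mR−mL=-45/37 → turn -1·90°

0 9/2 45/34 27/17 -99/34 7 -4 W
1 90/53 18/17 288/901 -1242/901 8 -4 N
2 45/37 45/17 -450/629 -1215/629 8 -5 E
3 90/41 90/17 -1080/697 -2610/697 7 -5 S
4 9/2 45/34 27/17 -99/34 7 -4 W
5 90/53 18/17 288/901 -1242/901 8 -4 N
6 45/37 45/17 -450/629 -1215/629 8 -5 E
final 7 -5 S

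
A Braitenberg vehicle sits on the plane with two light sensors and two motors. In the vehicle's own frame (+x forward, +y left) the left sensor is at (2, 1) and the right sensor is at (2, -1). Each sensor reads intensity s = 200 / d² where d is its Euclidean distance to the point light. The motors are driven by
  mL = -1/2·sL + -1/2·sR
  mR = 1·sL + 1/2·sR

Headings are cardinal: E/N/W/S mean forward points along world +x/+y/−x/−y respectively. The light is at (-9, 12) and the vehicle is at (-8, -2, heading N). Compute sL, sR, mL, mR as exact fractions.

left sensor world pos  = (-9, 0); dL² = 144
right sensor world pos = (-7, 0); dR² = 148
sL = 200/144 = 25/18
sR = 200/148 = 50/37
mL = -1/2·sL + -1/2·sR = -1825/1332
mR = 1·sL + 1/2·sR = 1375/666

25/18 50/37 -1825/1332 1375/666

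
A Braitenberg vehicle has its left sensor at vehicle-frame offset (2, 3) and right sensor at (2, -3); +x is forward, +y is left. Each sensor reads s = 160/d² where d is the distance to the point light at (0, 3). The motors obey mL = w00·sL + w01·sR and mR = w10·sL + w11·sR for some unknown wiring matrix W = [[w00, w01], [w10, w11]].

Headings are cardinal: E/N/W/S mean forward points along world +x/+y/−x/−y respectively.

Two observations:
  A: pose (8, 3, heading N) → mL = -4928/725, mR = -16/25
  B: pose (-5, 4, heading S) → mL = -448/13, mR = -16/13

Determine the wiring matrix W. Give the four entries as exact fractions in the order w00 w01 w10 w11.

-1 -1 0 -1/2

obs A: pose=(8,3,N) → sL=160/29, sR=32/25, mL=-4928/725, mR=-16/25
obs B: pose=(-5,4,S) → sL=32, sR=32/13, mL=-448/13, mR=-16/13
sensor matrix S = [[160/29, 32/25], [32, 32/13]]; det S = -258048/9425
solve [mL_A; mL_B] = S·[w00; w01] and [mR_A; mR_B] = S·[w10; w11]:
  w00 = -1, w01 = -1, w10 = 0, w11 = -1/2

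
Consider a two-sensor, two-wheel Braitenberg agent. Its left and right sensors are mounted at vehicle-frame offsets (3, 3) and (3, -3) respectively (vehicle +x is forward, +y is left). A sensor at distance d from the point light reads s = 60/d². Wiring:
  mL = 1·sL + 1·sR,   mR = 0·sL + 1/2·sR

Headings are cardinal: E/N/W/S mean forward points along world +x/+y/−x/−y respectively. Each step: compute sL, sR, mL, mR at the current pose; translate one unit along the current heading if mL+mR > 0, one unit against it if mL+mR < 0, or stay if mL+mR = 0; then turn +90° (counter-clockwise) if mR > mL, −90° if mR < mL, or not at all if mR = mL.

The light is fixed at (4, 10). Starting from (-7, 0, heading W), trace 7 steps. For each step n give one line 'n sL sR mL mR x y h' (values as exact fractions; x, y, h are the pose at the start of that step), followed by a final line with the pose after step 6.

0 12/73 12/49 1464/3577 6/49 -7 0 W
1 30/137 6/13 1212/1781 3/13 -8 0 N
2 20/39 4/15 152/195 2/15 -8 1 E
3 15/52 3/17 411/884 3/34 -7 1 S
4 12/73 12/49 1464/3577 6/49 -7 0 W
5 30/137 6/13 1212/1781 3/13 -8 0 N
6 20/39 4/15 152/195 2/15 -8 1 E
final -7 1 S

n=0: pose=(-7,0,W); sL=12/73, sR=12/49; mL=1464/3577, mR=6/49; mL+mR=1902/3577 → advance +1; mR−mL=-1026/3577 → turn -1·90°
n=1: pose=(-8,0,N); sL=30/137, sR=6/13; mL=1212/1781, mR=3/13; mL+mR=1623/1781 → advance +1; mR−mL=-801/1781 → turn -1·90°
n=2: pose=(-8,1,E); sL=20/39, sR=4/15; mL=152/195, mR=2/15; mL+mR=178/195 → advance +1; mR−mL=-42/65 → turn -1·90°
n=3: pose=(-7,1,S); sL=15/52, sR=3/17; mL=411/884, mR=3/34; mL+mR=489/884 → advance +1; mR−mL=-333/884 → turn -1·90°
n=4: pose=(-7,0,W); sL=12/73, sR=12/49; mL=1464/3577, mR=6/49; mL+mR=1902/3577 → advance +1; mR−mL=-1026/3577 → turn -1·90°
n=5: pose=(-8,0,N); sL=30/137, sR=6/13; mL=1212/1781, mR=3/13; mL+mR=1623/1781 → advance +1; mR−mL=-801/1781 → turn -1·90°
n=6: pose=(-8,1,E); sL=20/39, sR=4/15; mL=152/195, mR=2/15; mL+mR=178/195 → advance +1; mR−mL=-42/65 → turn -1·90°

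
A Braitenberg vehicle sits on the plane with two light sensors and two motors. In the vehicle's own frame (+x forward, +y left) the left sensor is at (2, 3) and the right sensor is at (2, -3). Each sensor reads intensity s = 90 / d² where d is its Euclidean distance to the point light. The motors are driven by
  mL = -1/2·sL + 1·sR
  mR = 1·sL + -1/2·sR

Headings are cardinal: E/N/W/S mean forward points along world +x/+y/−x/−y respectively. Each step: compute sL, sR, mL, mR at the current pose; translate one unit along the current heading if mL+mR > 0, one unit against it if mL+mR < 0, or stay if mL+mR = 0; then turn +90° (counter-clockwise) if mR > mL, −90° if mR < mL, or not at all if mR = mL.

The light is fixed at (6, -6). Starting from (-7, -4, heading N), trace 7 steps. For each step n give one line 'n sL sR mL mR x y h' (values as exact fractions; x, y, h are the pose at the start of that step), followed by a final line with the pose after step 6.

n=0: pose=(-7,-4,N); sL=45/136, sR=45/58; mL=4815/7888, mR=-225/3944; mL+mR=4365/7888 → advance +1; mR−mL=-5265/7888 → turn -1·90°
n=1: pose=(-7,-3,E); sL=90/157, sR=90/121; mL=8685/18997, mR=3825/18997; mL+mR=12510/18997 → advance +1; mR−mL=-4860/18997 → turn -1·90°
n=2: pose=(-6,-3,S); sL=45/41, sR=45/113; mL=-1395/9266, mR=8325/9266; mL+mR=3465/4633 → advance +1; mR−mL=4860/4633 → turn +1·90°
n=3: pose=(-6,-4,E); sL=18/25, sR=90/101; mL=1341/2525, mR=693/2525; mL+mR=2034/2525 → advance +1; mR−mL=-648/2525 → turn -1·90°
n=4: pose=(-5,-4,S); sL=45/32, sR=45/98; mL=-765/3136, mR=1845/1568; mL+mR=2925/3136 → advance +1; mR−mL=4455/3136 → turn +1·90°
n=5: pose=(-5,-5,E); sL=90/97, sR=18/17; mL=981/1649, mR=657/1649; mL+mR=1638/1649 → advance +1; mR−mL=-324/1649 → turn -1·90°
n=6: pose=(-4,-5,S); sL=9/5, sR=9/17; mL=-63/170, mR=261/170; mL+mR=99/85 → advance +1; mR−mL=162/85 → turn +1·90°

0 45/136 45/58 4815/7888 -225/3944 -7 -4 N
1 90/157 90/121 8685/18997 3825/18997 -7 -3 E
2 45/41 45/113 -1395/9266 8325/9266 -6 -3 S
3 18/25 90/101 1341/2525 693/2525 -6 -4 E
4 45/32 45/98 -765/3136 1845/1568 -5 -4 S
5 90/97 18/17 981/1649 657/1649 -5 -5 E
6 9/5 9/17 -63/170 261/170 -4 -5 S
final -4 -6 E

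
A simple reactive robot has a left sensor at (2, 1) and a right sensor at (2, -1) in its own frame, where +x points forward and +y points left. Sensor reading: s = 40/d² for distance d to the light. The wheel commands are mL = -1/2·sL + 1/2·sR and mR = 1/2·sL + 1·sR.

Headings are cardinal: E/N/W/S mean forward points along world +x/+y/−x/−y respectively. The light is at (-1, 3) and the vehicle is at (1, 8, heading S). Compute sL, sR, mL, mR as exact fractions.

20/9 4 8/9 46/9

left sensor world pos  = (2, 6); dL² = 18
right sensor world pos = (0, 6); dR² = 10
sL = 40/18 = 20/9
sR = 40/10 = 4
mL = -1/2·sL + 1/2·sR = 8/9
mR = 1/2·sL + 1·sR = 46/9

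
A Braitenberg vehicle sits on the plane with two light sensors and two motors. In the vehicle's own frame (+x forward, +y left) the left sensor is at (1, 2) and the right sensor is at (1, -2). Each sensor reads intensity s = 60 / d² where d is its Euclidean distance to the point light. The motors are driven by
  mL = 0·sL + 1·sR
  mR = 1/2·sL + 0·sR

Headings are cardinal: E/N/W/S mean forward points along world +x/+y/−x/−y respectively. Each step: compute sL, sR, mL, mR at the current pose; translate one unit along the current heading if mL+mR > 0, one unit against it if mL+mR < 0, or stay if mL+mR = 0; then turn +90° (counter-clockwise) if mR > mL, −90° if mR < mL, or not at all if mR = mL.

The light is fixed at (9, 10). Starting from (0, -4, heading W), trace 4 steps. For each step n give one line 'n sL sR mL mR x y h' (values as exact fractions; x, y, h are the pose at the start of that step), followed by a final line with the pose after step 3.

0 15/89 15/61 15/61 15/178 0 -4 W
1 60/313 60/233 60/233 30/313 -1 -4 N
2 30/101 10/51 10/51 15/101 -1 -3 E
3 12/49 60/317 60/317 6/49 0 -3 S
final 0 -4 W

n=0: pose=(0,-4,W); sL=15/89, sR=15/61; mL=15/61, mR=15/178; mL+mR=3585/10858 → advance +1; mR−mL=-1755/10858 → turn -1·90°
n=1: pose=(-1,-4,N); sL=60/313, sR=60/233; mL=60/233, mR=30/313; mL+mR=25770/72929 → advance +1; mR−mL=-11790/72929 → turn -1·90°
n=2: pose=(-1,-3,E); sL=30/101, sR=10/51; mL=10/51, mR=15/101; mL+mR=1775/5151 → advance +1; mR−mL=-245/5151 → turn -1·90°
n=3: pose=(0,-3,S); sL=12/49, sR=60/317; mL=60/317, mR=6/49; mL+mR=4842/15533 → advance +1; mR−mL=-1038/15533 → turn -1·90°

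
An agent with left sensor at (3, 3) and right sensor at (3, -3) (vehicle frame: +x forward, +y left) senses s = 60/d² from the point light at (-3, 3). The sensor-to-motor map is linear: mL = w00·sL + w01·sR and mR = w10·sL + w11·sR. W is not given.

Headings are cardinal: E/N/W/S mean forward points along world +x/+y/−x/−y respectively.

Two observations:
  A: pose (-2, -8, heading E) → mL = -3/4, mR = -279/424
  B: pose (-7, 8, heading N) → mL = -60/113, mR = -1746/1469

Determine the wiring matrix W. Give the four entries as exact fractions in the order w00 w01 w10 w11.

obs A: pose=(-2,-8,E) → sL=3/4, sR=15/53, mL=-3/4, mR=-279/424
obs B: pose=(-7,8,N) → sL=60/113, sR=12/13, mL=-60/113, mR=-1746/1469
sensor matrix S = [[3/4, 15/53], [60/113, 12/13]]; det S = 42201/77857
solve [mL_A; mL_B] = S·[w00; w01] and [mR_A; mR_B] = S·[w10; w11]:
  w00 = -1, w01 = 0, w10 = -1/2, w11 = -1

-1 0 -1/2 -1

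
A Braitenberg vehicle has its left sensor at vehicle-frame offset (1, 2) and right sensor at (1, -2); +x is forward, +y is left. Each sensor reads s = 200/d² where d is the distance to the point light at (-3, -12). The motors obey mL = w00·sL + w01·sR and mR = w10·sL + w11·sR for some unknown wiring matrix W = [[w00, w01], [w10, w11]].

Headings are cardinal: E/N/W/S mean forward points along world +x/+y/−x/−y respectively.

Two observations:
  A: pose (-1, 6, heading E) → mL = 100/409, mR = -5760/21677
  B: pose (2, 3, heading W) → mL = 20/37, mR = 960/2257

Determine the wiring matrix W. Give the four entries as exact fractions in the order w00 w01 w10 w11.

obs A: pose=(-1,6,E) → sL=200/409, sR=40/53, mL=100/409, mR=-5760/21677
obs B: pose=(2,3,W) → sL=40/37, sR=40/61, mL=20/37, mR=960/2257
sensor matrix S = [[200/409, 40/53], [40/37, 40/61]]; det S = -24230400/48924989
solve [mL_A; mL_B] = S·[w00; w01] and [mR_A; mR_B] = S·[w10; w11]:
  w00 = 1/2, w01 = 0, w10 = 1, w11 = -1

1/2 0 1 -1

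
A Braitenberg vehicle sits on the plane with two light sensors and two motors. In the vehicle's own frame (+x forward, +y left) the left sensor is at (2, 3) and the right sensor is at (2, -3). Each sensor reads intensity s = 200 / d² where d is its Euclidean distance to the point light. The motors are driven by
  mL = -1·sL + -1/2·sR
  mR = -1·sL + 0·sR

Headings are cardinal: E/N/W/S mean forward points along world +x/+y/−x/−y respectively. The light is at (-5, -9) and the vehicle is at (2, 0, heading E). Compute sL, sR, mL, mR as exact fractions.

8/9 200/117 -68/39 -8/9

left sensor world pos  = (4, 3); dL² = 225
right sensor world pos = (4, -3); dR² = 117
sL = 200/225 = 8/9
sR = 200/117 = 200/117
mL = -1·sL + -1/2·sR = -68/39
mR = -1·sL + 0·sR = -8/9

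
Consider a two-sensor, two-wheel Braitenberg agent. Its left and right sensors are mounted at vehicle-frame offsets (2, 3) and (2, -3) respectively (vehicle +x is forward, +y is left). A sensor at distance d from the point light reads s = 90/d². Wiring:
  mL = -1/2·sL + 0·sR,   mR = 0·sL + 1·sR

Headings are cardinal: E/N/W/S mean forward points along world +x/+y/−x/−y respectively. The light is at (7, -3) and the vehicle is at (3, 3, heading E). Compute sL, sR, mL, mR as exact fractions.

18/17 90/13 -9/17 90/13

left sensor world pos  = (5, 6); dL² = 85
right sensor world pos = (5, 0); dR² = 13
sL = 90/85 = 18/17
sR = 90/13 = 90/13
mL = -1/2·sL + 0·sR = -9/17
mR = 0·sL + 1·sR = 90/13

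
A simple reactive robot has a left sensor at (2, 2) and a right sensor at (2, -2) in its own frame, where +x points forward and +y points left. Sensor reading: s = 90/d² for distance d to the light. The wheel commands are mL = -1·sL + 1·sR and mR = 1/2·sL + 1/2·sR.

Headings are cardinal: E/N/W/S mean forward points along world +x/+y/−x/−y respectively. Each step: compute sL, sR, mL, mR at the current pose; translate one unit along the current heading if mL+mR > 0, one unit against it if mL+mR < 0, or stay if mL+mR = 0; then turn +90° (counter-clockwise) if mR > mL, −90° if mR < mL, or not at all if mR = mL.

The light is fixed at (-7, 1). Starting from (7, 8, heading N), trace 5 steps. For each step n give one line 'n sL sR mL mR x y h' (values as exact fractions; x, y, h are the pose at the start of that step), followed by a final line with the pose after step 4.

0 2/5 90/337 -224/1685 562/1685 7 8 N
1 1/2 45/122 -8/61 53/122 7 9 W
2 10/29 90/157 1040/4553 2090/4553 6 9 S
3 5/17 9/25 28/425 139/425 6 8 E
4 2/5 90/337 -224/1685 562/1685 7 8 N
final 7 9 W

n=0: pose=(7,8,N); sL=2/5, sR=90/337; mL=-224/1685, mR=562/1685; mL+mR=338/1685 → advance +1; mR−mL=786/1685 → turn +1·90°
n=1: pose=(7,9,W); sL=1/2, sR=45/122; mL=-8/61, mR=53/122; mL+mR=37/122 → advance +1; mR−mL=69/122 → turn +1·90°
n=2: pose=(6,9,S); sL=10/29, sR=90/157; mL=1040/4553, mR=2090/4553; mL+mR=3130/4553 → advance +1; mR−mL=1050/4553 → turn +1·90°
n=3: pose=(6,8,E); sL=5/17, sR=9/25; mL=28/425, mR=139/425; mL+mR=167/425 → advance +1; mR−mL=111/425 → turn +1·90°
n=4: pose=(7,8,N); sL=2/5, sR=90/337; mL=-224/1685, mR=562/1685; mL+mR=338/1685 → advance +1; mR−mL=786/1685 → turn +1·90°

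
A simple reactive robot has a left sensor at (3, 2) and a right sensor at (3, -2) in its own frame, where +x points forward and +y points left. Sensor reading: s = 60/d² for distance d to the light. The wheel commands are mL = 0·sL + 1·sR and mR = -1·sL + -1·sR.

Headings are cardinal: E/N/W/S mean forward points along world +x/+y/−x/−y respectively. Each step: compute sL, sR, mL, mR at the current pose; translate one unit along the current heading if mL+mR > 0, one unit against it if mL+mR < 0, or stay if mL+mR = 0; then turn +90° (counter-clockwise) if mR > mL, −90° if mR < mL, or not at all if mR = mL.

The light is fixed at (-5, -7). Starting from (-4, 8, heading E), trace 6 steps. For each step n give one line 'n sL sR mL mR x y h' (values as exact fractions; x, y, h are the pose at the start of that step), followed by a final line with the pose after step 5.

0 12/61 12/37 12/37 -1176/2257 -4 8 E
1 15/37 15/37 15/37 -30/37 -5 8 S
2 12/41 20/111 20/111 -2152/4551 -5 9 W
3 30/181 6/37 6/37 -2196/6697 -4 9 N
4 12/61 12/37 12/37 -1176/2257 -4 8 E
5 15/37 15/37 15/37 -30/37 -5 8 S
final -5 9 W

n=0: pose=(-4,8,E); sL=12/61, sR=12/37; mL=12/37, mR=-1176/2257; mL+mR=-12/61 → advance -1; mR−mL=-1908/2257 → turn -1·90°
n=1: pose=(-5,8,S); sL=15/37, sR=15/37; mL=15/37, mR=-30/37; mL+mR=-15/37 → advance -1; mR−mL=-45/37 → turn -1·90°
n=2: pose=(-5,9,W); sL=12/41, sR=20/111; mL=20/111, mR=-2152/4551; mL+mR=-12/41 → advance -1; mR−mL=-2972/4551 → turn -1·90°
n=3: pose=(-4,9,N); sL=30/181, sR=6/37; mL=6/37, mR=-2196/6697; mL+mR=-30/181 → advance -1; mR−mL=-3282/6697 → turn -1·90°
n=4: pose=(-4,8,E); sL=12/61, sR=12/37; mL=12/37, mR=-1176/2257; mL+mR=-12/61 → advance -1; mR−mL=-1908/2257 → turn -1·90°
n=5: pose=(-5,8,S); sL=15/37, sR=15/37; mL=15/37, mR=-30/37; mL+mR=-15/37 → advance -1; mR−mL=-45/37 → turn -1·90°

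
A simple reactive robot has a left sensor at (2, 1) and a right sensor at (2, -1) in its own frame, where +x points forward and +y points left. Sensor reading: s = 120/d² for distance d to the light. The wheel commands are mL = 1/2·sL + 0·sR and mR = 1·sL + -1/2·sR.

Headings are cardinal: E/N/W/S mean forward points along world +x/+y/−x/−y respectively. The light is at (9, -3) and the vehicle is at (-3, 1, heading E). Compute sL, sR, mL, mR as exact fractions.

24/25 120/109 12/25 1116/2725

left sensor world pos  = (-1, 2); dL² = 125
right sensor world pos = (-1, 0); dR² = 109
sL = 120/125 = 24/25
sR = 120/109 = 120/109
mL = 1/2·sL + 0·sR = 12/25
mR = 1·sL + -1/2·sR = 1116/2725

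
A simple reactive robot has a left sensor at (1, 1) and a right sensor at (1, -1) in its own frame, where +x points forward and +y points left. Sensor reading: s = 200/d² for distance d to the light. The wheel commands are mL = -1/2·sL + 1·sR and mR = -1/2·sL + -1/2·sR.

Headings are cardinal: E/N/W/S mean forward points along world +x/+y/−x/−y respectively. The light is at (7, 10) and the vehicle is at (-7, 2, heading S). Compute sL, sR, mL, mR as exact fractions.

4/5 100/153 194/765 -556/765

left sensor world pos  = (-6, 1); dL² = 250
right sensor world pos = (-8, 1); dR² = 306
sL = 200/250 = 4/5
sR = 200/306 = 100/153
mL = -1/2·sL + 1·sR = 194/765
mR = -1/2·sL + -1/2·sR = -556/765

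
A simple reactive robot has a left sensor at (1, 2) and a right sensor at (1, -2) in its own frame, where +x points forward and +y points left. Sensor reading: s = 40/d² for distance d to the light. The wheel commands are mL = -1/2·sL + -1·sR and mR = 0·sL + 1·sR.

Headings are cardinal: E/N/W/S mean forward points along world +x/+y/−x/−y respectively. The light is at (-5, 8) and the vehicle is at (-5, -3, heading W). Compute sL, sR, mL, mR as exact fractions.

left sensor world pos  = (-6, -5); dL² = 170
right sensor world pos = (-6, -1); dR² = 82
sL = 40/170 = 4/17
sR = 40/82 = 20/41
mL = -1/2·sL + -1·sR = -422/697
mR = 0·sL + 1·sR = 20/41

4/17 20/41 -422/697 20/41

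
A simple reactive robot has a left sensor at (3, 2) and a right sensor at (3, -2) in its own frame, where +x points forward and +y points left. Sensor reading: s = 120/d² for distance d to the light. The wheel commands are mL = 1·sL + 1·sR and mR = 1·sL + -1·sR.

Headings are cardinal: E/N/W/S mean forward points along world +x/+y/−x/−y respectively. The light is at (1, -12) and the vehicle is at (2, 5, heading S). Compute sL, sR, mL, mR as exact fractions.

24/41 120/197 9648/8077 -192/8077

left sensor world pos  = (4, 2); dL² = 205
right sensor world pos = (0, 2); dR² = 197
sL = 120/205 = 24/41
sR = 120/197 = 120/197
mL = 1·sL + 1·sR = 9648/8077
mR = 1·sL + -1·sR = -192/8077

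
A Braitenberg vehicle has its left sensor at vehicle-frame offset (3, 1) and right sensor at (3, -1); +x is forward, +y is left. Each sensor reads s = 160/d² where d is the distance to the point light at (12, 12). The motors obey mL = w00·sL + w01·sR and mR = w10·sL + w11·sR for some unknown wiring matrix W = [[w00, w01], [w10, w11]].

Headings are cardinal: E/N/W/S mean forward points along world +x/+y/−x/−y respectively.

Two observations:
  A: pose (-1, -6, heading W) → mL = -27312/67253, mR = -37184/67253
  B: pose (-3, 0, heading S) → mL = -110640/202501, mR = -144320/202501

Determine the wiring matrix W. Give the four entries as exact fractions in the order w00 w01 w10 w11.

-1 -1/2 -1 -1

obs A: pose=(-1,-6,W) → sL=160/617, sR=32/109, mL=-27312/67253, mR=-37184/67253
obs B: pose=(-3,0,S) → sL=160/421, sR=160/481, mL=-110640/202501, mR=-144320/202501
sensor matrix S = [[160/617, 32/109], [160/421, 160/481]]; det S = -344739840/13618799753
solve [mL_A; mL_B] = S·[w00; w01] and [mR_A; mR_B] = S·[w10; w11]:
  w00 = -1, w01 = -1/2, w10 = -1, w11 = -1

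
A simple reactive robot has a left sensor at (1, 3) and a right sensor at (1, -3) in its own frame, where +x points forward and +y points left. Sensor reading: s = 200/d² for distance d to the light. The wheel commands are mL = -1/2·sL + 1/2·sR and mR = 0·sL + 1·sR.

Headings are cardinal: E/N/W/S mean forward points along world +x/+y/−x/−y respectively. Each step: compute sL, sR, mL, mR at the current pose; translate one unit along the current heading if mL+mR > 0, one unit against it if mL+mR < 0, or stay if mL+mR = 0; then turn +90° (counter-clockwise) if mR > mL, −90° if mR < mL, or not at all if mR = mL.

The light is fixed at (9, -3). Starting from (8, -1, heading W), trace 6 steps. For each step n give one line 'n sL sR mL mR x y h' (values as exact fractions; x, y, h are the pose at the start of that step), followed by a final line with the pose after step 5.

n=0: pose=(8,-1,W); sL=40, sR=200/29; mL=-480/29, mR=200/29; mL+mR=-280/29 → advance -1; mR−mL=680/29 → turn +1·90°
n=1: pose=(9,-1,S); sL=20, sR=20; mL=0, mR=20; mL+mR=20 → advance +1; mR−mL=20 → turn +1·90°
n=2: pose=(9,-2,E); sL=200/17, sR=40; mL=240/17, mR=40; mL+mR=920/17 → advance +1; mR−mL=440/17 → turn +1·90°
n=3: pose=(10,-2,N); sL=25, sR=10; mL=-15/2, mR=10; mL+mR=5/2 → advance +1; mR−mL=35/2 → turn +1·90°
n=4: pose=(10,-1,W); sL=200, sR=8; mL=-96, mR=8; mL+mR=-88 → advance -1; mR−mL=104 → turn +1·90°
n=5: pose=(11,-1,S); sL=100/13, sR=100; mL=600/13, mR=100; mL+mR=1900/13 → advance +1; mR−mL=700/13 → turn +1·90°

0 40 200/29 -480/29 200/29 8 -1 W
1 20 20 0 20 9 -1 S
2 200/17 40 240/17 40 9 -2 E
3 25 10 -15/2 10 10 -2 N
4 200 8 -96 8 10 -1 W
5 100/13 100 600/13 100 11 -1 S
final 11 -2 E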